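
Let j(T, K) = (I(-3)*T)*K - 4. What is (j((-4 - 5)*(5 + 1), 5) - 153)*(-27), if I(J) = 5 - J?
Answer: 62559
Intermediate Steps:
j(T, K) = -4 + 8*K*T (j(T, K) = ((5 - 1*(-3))*T)*K - 4 = ((5 + 3)*T)*K - 4 = (8*T)*K - 4 = 8*K*T - 4 = -4 + 8*K*T)
(j((-4 - 5)*(5 + 1), 5) - 153)*(-27) = ((-4 + 8*5*((-4 - 5)*(5 + 1))) - 153)*(-27) = ((-4 + 8*5*(-9*6)) - 153)*(-27) = ((-4 + 8*5*(-54)) - 153)*(-27) = ((-4 - 2160) - 153)*(-27) = (-2164 - 153)*(-27) = -2317*(-27) = 62559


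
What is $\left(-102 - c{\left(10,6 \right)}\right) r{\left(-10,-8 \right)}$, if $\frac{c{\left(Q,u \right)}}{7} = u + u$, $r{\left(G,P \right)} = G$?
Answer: $1860$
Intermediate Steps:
$c{\left(Q,u \right)} = 14 u$ ($c{\left(Q,u \right)} = 7 \left(u + u\right) = 7 \cdot 2 u = 14 u$)
$\left(-102 - c{\left(10,6 \right)}\right) r{\left(-10,-8 \right)} = \left(-102 - 14 \cdot 6\right) \left(-10\right) = \left(-102 - 84\right) \left(-10\right) = \left(-186\right) \left(-10\right) = 1860$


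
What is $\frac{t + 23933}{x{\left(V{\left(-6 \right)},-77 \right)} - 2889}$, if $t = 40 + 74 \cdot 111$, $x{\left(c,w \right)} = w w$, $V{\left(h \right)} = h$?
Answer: $\frac{32187}{3040} \approx 10.588$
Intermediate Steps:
$x{\left(c,w \right)} = w^{2}$
$t = 8254$ ($t = 40 + 8214 = 8254$)
$\frac{t + 23933}{x{\left(V{\left(-6 \right)},-77 \right)} - 2889} = \frac{8254 + 23933}{\left(-77\right)^{2} - 2889} = \frac{32187}{5929 - 2889} = \frac{32187}{3040}$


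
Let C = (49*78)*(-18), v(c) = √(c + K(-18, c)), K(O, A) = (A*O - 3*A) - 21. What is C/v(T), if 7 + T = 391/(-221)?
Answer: -22932*√2899/223 ≈ -5536.8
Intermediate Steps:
K(O, A) = -21 - 3*A + A*O (K(O, A) = (-3*A + A*O) - 21 = -21 - 3*A + A*O)
T = -114/13 (T = -7 + 391/(-221) = -7 + 391*(-1/221) = -7 - 23/13 = -114/13 ≈ -8.7692)
v(c) = √(-21 - 20*c) (v(c) = √(c + (-21 - 3*c + c*(-18))) = √(c + (-21 - 3*c - 18*c)) = √(c + (-21 - 21*c)) = √(-21 - 20*c))
C = -68796 (C = 3822*(-18) = -68796)
C/v(T) = -68796/√(-21 - 20*(-114/13)) = -68796/√(-21 + 2280/13) = -68796*√2899/669 = -22932*√2899/223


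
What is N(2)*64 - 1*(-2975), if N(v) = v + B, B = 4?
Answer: 3359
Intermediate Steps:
N(v) = 4 + v (N(v) = v + 4 = 4 + v)
N(2)*64 - 1*(-2975) = (4 + 2)*64 - 1*(-2975) = 6*64 + 2975 = 384 + 2975 = 3359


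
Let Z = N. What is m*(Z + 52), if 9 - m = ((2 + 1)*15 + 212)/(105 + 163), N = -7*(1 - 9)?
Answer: 58185/67 ≈ 868.43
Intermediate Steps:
N = 56 (N = -7*(-8) = 56)
m = 2155/268 (m = 9 - ((2 + 1)*15 + 212)/(105 + 163) = 9 - (3*15 + 212)/268 = 9 - (45 + 212)/268 = 9 - 257/268 = 2155/268 ≈ 8.0410)
Z = 56
m*(Z + 52) = 2155*(56 + 52)/268 = (2155/268)*108 = 58185/67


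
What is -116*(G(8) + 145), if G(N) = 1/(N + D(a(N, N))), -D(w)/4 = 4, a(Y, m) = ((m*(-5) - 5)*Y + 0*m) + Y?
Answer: -33611/2 ≈ -16806.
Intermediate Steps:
a(Y, m) = Y + Y*(-5 - 5*m) (a(Y, m) = ((-5*m - 5)*Y + 0) + Y = ((-5 - 5*m)*Y + 0) + Y = (Y*(-5 - 5*m) + 0) + Y = Y*(-5 - 5*m) + Y = Y + Y*(-5 - 5*m))
D(w) = -16 (D(w) = -4*4 = -16)
G(N) = 1/(-16 + N) (G(N) = 1/(N - 16) = 1/(-16 + N))
-116*(G(8) + 145) = -116*(1/(-16 + 8) + 145) = -116*(1/(-8) + 145) = -116*(-1/8 + 145) = -116*1159/8 = -33611/2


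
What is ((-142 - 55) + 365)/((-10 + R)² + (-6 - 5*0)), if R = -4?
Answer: 84/95 ≈ 0.88421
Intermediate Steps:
((-142 - 55) + 365)/((-10 + R)² + (-6 - 5*0)) = ((-142 - 55) + 365)/((-10 - 4)² + (-6 - 5*0)) = (-197 + 365)/((-14)² + (-6 + 0)) = 168/(196 - 6) = 168/190 = 168*(1/190) = 84/95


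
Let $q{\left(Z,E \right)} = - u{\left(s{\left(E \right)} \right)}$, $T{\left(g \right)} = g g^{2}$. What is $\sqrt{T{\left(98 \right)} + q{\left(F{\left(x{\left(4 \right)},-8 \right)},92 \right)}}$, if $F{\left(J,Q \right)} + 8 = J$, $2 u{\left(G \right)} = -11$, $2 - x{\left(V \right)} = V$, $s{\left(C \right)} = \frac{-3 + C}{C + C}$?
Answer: $\frac{3 \sqrt{418310}}{2} \approx 970.15$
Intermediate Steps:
$s{\left(C \right)} = \frac{-3 + C}{2 C}$
$x{\left(V \right)} = 2 - V$
$u{\left(G \right)} = - \frac{11}{2}$ ($u{\left(G \right)} = \frac{1}{2} \left(-11\right) = - \frac{11}{2}$)
$T{\left(g \right)} = g^{3}$
$F{\left(J,Q \right)} = -8 + J$
$q{\left(Z,E \right)} = \frac{11}{2}$ ($q{\left(Z,E \right)} = \left(-1\right) \left(- \frac{11}{2}\right) = \frac{11}{2}$)
$\sqrt{T{\left(98 \right)} + q{\left(F{\left(x{\left(4 \right)},-8 \right)},92 \right)}} = \sqrt{98^{3} + \frac{11}{2}} = \sqrt{941192 + \frac{11}{2}} = \sqrt{\frac{1882395}{2}} = \frac{3 \sqrt{418310}}{2}$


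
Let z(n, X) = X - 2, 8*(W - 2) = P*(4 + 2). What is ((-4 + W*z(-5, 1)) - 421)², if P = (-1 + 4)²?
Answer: 3010225/16 ≈ 1.8814e+5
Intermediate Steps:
P = 9 (P = 3² = 9)
W = 35/4 (W = 2 + (9*(4 + 2))/8 = 2 + (9*6)/8 = 2 + (⅛)*54 = 2 + 27/4 = 35/4 ≈ 8.7500)
z(n, X) = -2 + X
((-4 + W*z(-5, 1)) - 421)² = ((-4 + 35*(-2 + 1)/4) - 421)² = ((-4 + (35/4)*(-1)) - 421)² = ((-4 - 35/4) - 421)² = (-51/4 - 421)² = (-1735/4)² = 3010225/16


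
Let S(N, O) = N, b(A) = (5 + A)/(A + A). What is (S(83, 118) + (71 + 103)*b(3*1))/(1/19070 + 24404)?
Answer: 6007050/465384281 ≈ 0.012908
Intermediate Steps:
b(A) = (5 + A)/(2*A) (b(A) = (5 + A)/((2*A)) = (5 + A)*(1/(2*A)) = (5 + A)/(2*A))
(S(83, 118) + (71 + 103)*b(3*1))/(1/19070 + 24404) = (83 + (71 + 103)*((5 + 3*1)/(2*((3*1)))))/(1/19070 + 24404) = (83 + 174*((½)*(5 + 3)/3))/(1/19070 + 24404) = (83 + 174*((½)*(⅓)*8))/(465384281/19070) = (83 + 174*(4/3))*(19070/465384281) = (83 + 232)*(19070/465384281) = 315*(19070/465384281) = 6007050/465384281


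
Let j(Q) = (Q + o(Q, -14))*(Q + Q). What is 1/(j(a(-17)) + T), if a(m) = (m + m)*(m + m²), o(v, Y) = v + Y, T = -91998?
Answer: 1/342268962 ≈ 2.9217e-9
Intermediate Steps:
o(v, Y) = Y + v
a(m) = 2*m*(m + m²) (a(m) = (2*m)*(m + m²) = 2*m*(m + m²))
j(Q) = 2*Q*(-14 + 2*Q) (j(Q) = (Q + (-14 + Q))*(Q + Q) = (-14 + 2*Q)*(2*Q) = 2*Q*(-14 + 2*Q))
1/(j(a(-17)) + T) = 1/(4*(2*(-17)²*(1 - 17))*(-7 + 2*(-17)²*(1 - 17)) - 91998) = 1/(4*(2*289*(-16))*(-7 + 2*289*(-16)) - 91998) = 1/(4*(-9248)*(-7 - 9248) - 91998) = 1/(4*(-9248)*(-9255) - 91998) = 1/(342360960 - 91998) = 1/342268962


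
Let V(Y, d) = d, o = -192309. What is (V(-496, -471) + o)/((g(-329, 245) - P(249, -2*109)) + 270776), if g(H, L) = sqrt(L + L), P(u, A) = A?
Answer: -8707037220/12239624591 + 224910*sqrt(10)/12239624591 ≈ -0.71132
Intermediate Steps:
g(H, L) = sqrt(2)*sqrt(L) (g(H, L) = sqrt(2*L) = sqrt(2)*sqrt(L))
(V(-496, -471) + o)/((g(-329, 245) - P(249, -2*109)) + 270776) = (-471 - 192309)/((sqrt(2)*sqrt(245) - (-2)*109) + 270776) = -192780/((sqrt(2)*(7*sqrt(5)) - 1*(-218)) + 270776) = -192780/((7*sqrt(10) + 218) + 270776) = -192780/((218 + 7*sqrt(10)) + 270776) = -192780/(270994 + 7*sqrt(10))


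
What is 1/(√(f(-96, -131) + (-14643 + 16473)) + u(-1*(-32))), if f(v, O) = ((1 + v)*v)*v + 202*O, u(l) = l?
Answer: 4/112647 - I*√225038/450588 ≈ 3.5509e-5 - 0.0010528*I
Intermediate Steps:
f(v, O) = 202*O + v²*(1 + v) (f(v, O) = (v*(1 + v))*v + 202*O = v²*(1 + v) + 202*O = 202*O + v²*(1 + v))
1/(√(f(-96, -131) + (-14643 + 16473)) + u(-1*(-32))) = 1/(√(((-96)² + (-96)³ + 202*(-131)) + (-14643 + 16473)) - 1*(-32)) = 1/(√((9216 - 884736 - 26462) + 1830) + 32) = 1/(√(-901982 + 1830) + 32) = 1/(√(-900152) + 32) = 1/(2*I*√225038 + 32) = 1/(32 + 2*I*√225038)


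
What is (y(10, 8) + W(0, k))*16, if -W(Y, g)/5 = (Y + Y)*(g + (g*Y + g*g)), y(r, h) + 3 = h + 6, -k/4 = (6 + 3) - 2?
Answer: 176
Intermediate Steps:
k = -28 (k = -4*((6 + 3) - 2) = -4*(9 - 2) = -4*7 = -28)
y(r, h) = 3 + h (y(r, h) = -3 + (h + 6) = -3 + (6 + h) = 3 + h)
W(Y, g) = -10*Y*(g + g² + Y*g) (W(Y, g) = -5*(Y + Y)*(g + (g*Y + g*g)) = -5*2*Y*(g + (Y*g + g²)) = -5*2*Y*(g + (g² + Y*g)) = -5*2*Y*(g + g² + Y*g) = -10*Y*(g + g² + Y*g))
(y(10, 8) + W(0, k))*16 = ((3 + 8) - 10*0*(-28)*(1 + 0 - 28))*16 = (11 - 10*0*(-28)*(-27))*16 = (11 + 0)*16 = 11*16 = 176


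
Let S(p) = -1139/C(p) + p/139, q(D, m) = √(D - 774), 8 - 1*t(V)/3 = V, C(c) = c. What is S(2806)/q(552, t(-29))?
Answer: -7715315*I*√222/86587548 ≈ -1.3276*I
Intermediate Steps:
t(V) = 24 - 3*V
q(D, m) = √(-774 + D)
S(p) = -1139/p + p/139
S(2806)/q(552, t(-29)) = (-1139/2806 + (1/139)*2806)/(√(-774 + 552)) = (-1139*1/2806 + 2806/139)/(√(-222)) = (-1139/2806 + 2806/139)/((I*√222)) = 7715315*(-I*√222/222)/390034 = -7715315*I*√222/86587548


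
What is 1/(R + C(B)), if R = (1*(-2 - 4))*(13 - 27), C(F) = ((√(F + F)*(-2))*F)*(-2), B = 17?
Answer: -21/37540 + 17*√34/37540 ≈ 0.0020811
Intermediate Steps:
C(F) = 4*√2*F^(3/2) (C(F) = ((√(2*F)*(-2))*F)*(-2) = (((√2*√F)*(-2))*F)*(-2) = ((-2*√2*√F)*F)*(-2) = -2*√2*F^(3/2)*(-2) = 4*√2*F^(3/2))
R = 84 (R = (1*(-6))*(-14) = -6*(-14) = 84)
1/(R + C(B)) = 1/(84 + 4*√2*17^(3/2)) = 1/(84 + 4*√2*(17*√17)) = 1/(84 + 68*√34)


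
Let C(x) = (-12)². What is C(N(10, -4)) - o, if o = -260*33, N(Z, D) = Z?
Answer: 8724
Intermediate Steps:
C(x) = 144
o = -8580 (o = -1*8580 = -8580)
C(N(10, -4)) - o = 144 - 1*(-8580) = 144 + 8580 = 8724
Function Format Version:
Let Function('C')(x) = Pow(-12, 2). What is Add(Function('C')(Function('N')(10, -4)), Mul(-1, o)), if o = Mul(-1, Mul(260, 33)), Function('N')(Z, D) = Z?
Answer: 8724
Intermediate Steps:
Function('C')(x) = 144
o = -8580 (o = Mul(-1, 8580) = -8580)
Add(Function('C')(Function('N')(10, -4)), Mul(-1, o)) = Add(144, Mul(-1, -8580)) = Add(144, 8580) = 8724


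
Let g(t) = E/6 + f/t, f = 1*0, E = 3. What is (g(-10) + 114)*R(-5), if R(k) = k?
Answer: -1145/2 ≈ -572.50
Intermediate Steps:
f = 0
g(t) = 1/2 (g(t) = 3/6 + 0/t = 3*(1/6) + 0 = 1/2 + 0 = 1/2)
(g(-10) + 114)*R(-5) = (1/2 + 114)*(-5) = (229/2)*(-5) = -1145/2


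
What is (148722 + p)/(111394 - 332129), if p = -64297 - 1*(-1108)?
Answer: -85533/220735 ≈ -0.38749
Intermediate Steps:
p = -63189 (p = -64297 + 1108 = -63189)
(148722 + p)/(111394 - 332129) = (148722 - 63189)/(111394 - 332129) = 85533/(-220735) = 85533*(-1/220735) = -85533/220735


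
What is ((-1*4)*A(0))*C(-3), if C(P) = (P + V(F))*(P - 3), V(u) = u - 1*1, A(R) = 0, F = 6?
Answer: 0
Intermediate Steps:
V(u) = -1 + u (V(u) = u - 1 = -1 + u)
C(P) = (-3 + P)*(5 + P) (C(P) = (P + (-1 + 6))*(P - 3) = (P + 5)*(-3 + P) = (5 + P)*(-3 + P) = (-3 + P)*(5 + P))
((-1*4)*A(0))*C(-3) = (-1*4*0)*(-15 + (-3)**2 + 2*(-3)) = (-4*0)*(-15 + 9 - 6) = 0*(-12) = 0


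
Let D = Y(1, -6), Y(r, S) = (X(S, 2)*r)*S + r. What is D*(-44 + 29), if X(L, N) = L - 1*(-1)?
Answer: -465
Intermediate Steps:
X(L, N) = 1 + L (X(L, N) = L + 1 = 1 + L)
Y(r, S) = r + S*r*(1 + S) (Y(r, S) = ((1 + S)*r)*S + r = (r*(1 + S))*S + r = S*r*(1 + S) + r = r + S*r*(1 + S))
D = 31 (D = 1*(1 - 6*(1 - 6)) = 1*(1 - 6*(-5)) = 1*(1 + 30) = 1*31 = 31)
D*(-44 + 29) = 31*(-44 + 29) = 31*(-15) = -465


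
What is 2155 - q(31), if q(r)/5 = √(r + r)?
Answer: 2155 - 5*√62 ≈ 2115.6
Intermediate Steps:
q(r) = 5*√2*√r (q(r) = 5*√(r + r) = 5*√(2*r) = 5*(√2*√r) = 5*√2*√r)
2155 - q(31) = 2155 - 5*√2*√31 = 2155 - 5*√62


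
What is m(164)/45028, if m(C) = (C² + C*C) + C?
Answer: 13489/11257 ≈ 1.1983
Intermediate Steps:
m(C) = C + 2*C² (m(C) = (C² + C²) + C = 2*C² + C = C + 2*C²)
m(164)/45028 = (164*(1 + 2*164))/45028 = (164*(1 + 328))*(1/45028) = (164*329)*(1/45028) = 53956*(1/45028) = 13489/11257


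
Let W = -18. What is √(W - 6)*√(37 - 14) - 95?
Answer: -95 + 2*I*√138 ≈ -95.0 + 23.495*I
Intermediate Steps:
√(W - 6)*√(37 - 14) - 95 = √(-18 - 6)*√(37 - 14) - 95 = √(-24)*√23 - 95 = (2*I*√6)*√23 - 95 = 2*I*√138 - 95 = -95 + 2*I*√138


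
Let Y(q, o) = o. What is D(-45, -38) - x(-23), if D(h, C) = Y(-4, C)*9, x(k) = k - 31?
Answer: -288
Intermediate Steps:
x(k) = -31 + k
D(h, C) = 9*C (D(h, C) = C*9 = 9*C)
D(-45, -38) - x(-23) = 9*(-38) - (-31 - 23) = -342 - 1*(-54) = -342 + 54 = -288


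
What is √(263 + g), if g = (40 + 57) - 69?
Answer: √291 ≈ 17.059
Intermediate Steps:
g = 28 (g = 97 - 69 = 28)
√(263 + g) = √(263 + 28) = √291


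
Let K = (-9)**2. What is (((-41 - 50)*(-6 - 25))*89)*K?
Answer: 20336589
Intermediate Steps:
K = 81
(((-41 - 50)*(-6 - 25))*89)*K = (((-41 - 50)*(-6 - 25))*89)*81 = (-91*(-31)*89)*81 = (2821*89)*81 = 251069*81 = 20336589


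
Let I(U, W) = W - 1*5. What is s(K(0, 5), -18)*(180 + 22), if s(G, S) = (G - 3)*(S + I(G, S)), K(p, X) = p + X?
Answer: -16564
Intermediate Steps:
I(U, W) = -5 + W (I(U, W) = W - 5 = -5 + W)
K(p, X) = X + p
s(G, S) = (-5 + 2*S)*(-3 + G) (s(G, S) = (G - 3)*(S + (-5 + S)) = (-3 + G)*(-5 + 2*S) = (-5 + 2*S)*(-3 + G))
s(K(0, 5), -18)*(180 + 22) = (15 - 6*(-18) + (5 + 0)*(-18) + (5 + 0)*(-5 - 18))*(180 + 22) = (15 + 108 + 5*(-18) + 5*(-23))*202 = (15 + 108 - 90 - 115)*202 = -82*202 = -16564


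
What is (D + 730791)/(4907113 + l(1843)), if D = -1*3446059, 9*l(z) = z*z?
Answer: -12218706/23780333 ≈ -0.51382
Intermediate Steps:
l(z) = z²/9 (l(z) = (z*z)/9 = z²/9)
D = -3446059
(D + 730791)/(4907113 + l(1843)) = (-3446059 + 730791)/(4907113 + (⅑)*1843²) = -2715268/(4907113 + (⅑)*3396649) = -2715268/(4907113 + 3396649/9) = -2715268/47560666/9 = -2715268*9/47560666 = -12218706/23780333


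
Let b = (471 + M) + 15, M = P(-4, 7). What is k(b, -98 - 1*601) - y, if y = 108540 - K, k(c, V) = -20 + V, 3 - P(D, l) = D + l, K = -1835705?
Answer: -1944964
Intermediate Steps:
P(D, l) = 3 - D - l (P(D, l) = 3 - (D + l) = 3 + (-D - l) = 3 - D - l)
M = 0 (M = 3 - 1*(-4) - 1*7 = 3 + 4 - 7 = 0)
b = 486 (b = (471 + 0) + 15 = 471 + 15 = 486)
y = 1944245 (y = 108540 - 1*(-1835705) = 108540 + 1835705 = 1944245)
k(b, -98 - 1*601) - y = (-20 + (-98 - 1*601)) - 1*1944245 = (-20 + (-98 - 601)) - 1944245 = (-20 - 699) - 1944245 = -719 - 1944245 = -1944964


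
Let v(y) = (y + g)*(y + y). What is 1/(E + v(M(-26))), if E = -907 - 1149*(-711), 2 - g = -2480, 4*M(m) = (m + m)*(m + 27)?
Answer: 1/751838 ≈ 1.3301e-6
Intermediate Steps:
M(m) = m*(27 + m)/2 (M(m) = ((m + m)*(m + 27))/4 = ((2*m)*(27 + m))/4 = (2*m*(27 + m))/4 = m*(27 + m)/2)
g = 2482 (g = 2 - 1*(-2480) = 2 + 2480 = 2482)
v(y) = 2*y*(2482 + y) (v(y) = (y + 2482)*(y + y) = (2482 + y)*(2*y) = 2*y*(2482 + y))
E = 816032 (E = -907 + 816939 = 816032)
1/(E + v(M(-26))) = 1/(816032 + 2*((½)*(-26)*(27 - 26))*(2482 + (½)*(-26)*(27 - 26))) = 1/(816032 + 2*((½)*(-26)*1)*(2482 + (½)*(-26)*1)) = 1/(816032 + 2*(-13)*(2482 - 13)) = 1/(816032 + 2*(-13)*2469) = 1/(816032 - 64194) = 1/751838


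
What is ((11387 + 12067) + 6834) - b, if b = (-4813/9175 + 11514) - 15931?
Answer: 318423188/9175 ≈ 34706.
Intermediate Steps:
b = -40530788/9175 (b = (-4813*1/9175 + 11514) - 15931 = (-4813/9175 + 11514) - 15931 = 105636137/9175 - 15931 = -40530788/9175 ≈ -4417.5)
((11387 + 12067) + 6834) - b = ((11387 + 12067) + 6834) - 1*(-40530788/9175) = (23454 + 6834) + 40530788/9175 = 30288 + 40530788/9175 = 318423188/9175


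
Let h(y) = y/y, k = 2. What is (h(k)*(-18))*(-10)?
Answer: 180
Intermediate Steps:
h(y) = 1
(h(k)*(-18))*(-10) = (1*(-18))*(-10) = -18*(-10) = 180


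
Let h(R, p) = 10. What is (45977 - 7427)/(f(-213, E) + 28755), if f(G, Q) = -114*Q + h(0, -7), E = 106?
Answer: 38550/16681 ≈ 2.3110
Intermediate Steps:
f(G, Q) = 10 - 114*Q (f(G, Q) = -114*Q + 10 = 10 - 114*Q)
(45977 - 7427)/(f(-213, E) + 28755) = (45977 - 7427)/((10 - 114*106) + 28755) = 38550/((10 - 12084) + 28755) = 38550/(-12074 + 28755) = 38550/16681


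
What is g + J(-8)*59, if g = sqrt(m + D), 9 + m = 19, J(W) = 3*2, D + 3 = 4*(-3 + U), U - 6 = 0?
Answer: 354 + sqrt(19) ≈ 358.36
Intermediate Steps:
U = 6 (U = 6 + 0 = 6)
D = 9 (D = -3 + 4*(-3 + 6) = -3 + 4*3 = -3 + 12 = 9)
J(W) = 6
m = 10 (m = -9 + 19 = 10)
g = sqrt(19) (g = sqrt(10 + 9) = sqrt(19) ≈ 4.3589)
g + J(-8)*59 = sqrt(19) + 6*59 = sqrt(19) + 354 = 354 + sqrt(19)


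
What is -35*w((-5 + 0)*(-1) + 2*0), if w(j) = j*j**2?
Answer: -4375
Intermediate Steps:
w(j) = j**3
-35*w((-5 + 0)*(-1) + 2*0) = -35*((-5 + 0)*(-1) + 2*0)**3 = -35*(-5*(-1) + 0)**3 = -35*(5 + 0)**3 = -35*5**3 = -35*125 = -4375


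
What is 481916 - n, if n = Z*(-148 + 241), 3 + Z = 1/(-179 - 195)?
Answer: 180341023/374 ≈ 4.8220e+5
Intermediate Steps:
Z = -1123/374 (Z = -3 + 1/(-179 - 195) = -3 + 1/(-374) = -3 - 1/374 = -1123/374 ≈ -3.0027)
n = -104439/374 (n = -1123*(-148 + 241)/374 = -1123/374*93 = -104439/374 ≈ -279.25)
481916 - n = 481916 - 1*(-104439/374) = 481916 + 104439/374 = 180341023/374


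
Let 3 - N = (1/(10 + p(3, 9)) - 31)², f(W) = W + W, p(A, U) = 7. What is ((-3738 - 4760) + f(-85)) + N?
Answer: -2780861/289 ≈ -9622.4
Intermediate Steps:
f(W) = 2*W
N = -275809/289 (N = 3 - (1/(10 + 7) - 31)² = 3 - (1/17 - 31)² = 3 - (-526/17)² = 3 - 1*276676/289 = 3 - 276676/289 = -275809/289 ≈ -954.36)
((-3738 - 4760) + f(-85)) + N = ((-3738 - 4760) + 2*(-85)) - 275809/289 = (-8498 - 170) - 275809/289 = -8668 - 275809/289 = -2780861/289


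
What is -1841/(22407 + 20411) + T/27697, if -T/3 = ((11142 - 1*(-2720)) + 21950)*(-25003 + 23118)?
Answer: 8671315921303/1185930146 ≈ 7311.8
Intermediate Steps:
T = 202516860 (T = -3*((11142 - 1*(-2720)) + 21950)*(-25003 + 23118) = -3*((11142 + 2720) + 21950)*(-1885) = -3*(13862 + 21950)*(-1885) = -107436*(-1885) = -3*(-67505620) = 202516860)
-1841/(22407 + 20411) + T/27697 = -1841/(22407 + 20411) + 202516860/27697 = -1841/42818 + 202516860*(1/27697) = -1841*1/42818 + 202516860/27697 = -1841/42818 + 202516860/27697 = 8671315921303/1185930146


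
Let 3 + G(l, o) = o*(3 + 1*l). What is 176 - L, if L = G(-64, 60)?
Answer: 3839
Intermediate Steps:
G(l, o) = -3 + o*(3 + l) (G(l, o) = -3 + o*(3 + 1*l) = -3 + o*(3 + l))
L = -3663 (L = -3 + 3*60 - 64*60 = -3 + 180 - 3840 = -3663)
176 - L = 176 - 1*(-3663) = 176 + 3663 = 3839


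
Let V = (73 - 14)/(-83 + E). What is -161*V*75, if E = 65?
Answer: 237475/6 ≈ 39579.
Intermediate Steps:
V = -59/18 (V = (73 - 14)/(-83 + 65) = 59/(-18) = 59*(-1/18) = -59/18 ≈ -3.2778)
-161*V*75 = -161*(-59/18)*75 = (9499/18)*75 = 237475/6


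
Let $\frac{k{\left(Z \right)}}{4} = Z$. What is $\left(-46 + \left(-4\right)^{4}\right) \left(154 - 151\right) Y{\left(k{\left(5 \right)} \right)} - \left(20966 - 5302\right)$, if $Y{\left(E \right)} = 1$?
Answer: $-15034$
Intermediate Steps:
$k{\left(Z \right)} = 4 Z$
$\left(-46 + \left(-4\right)^{4}\right) \left(154 - 151\right) Y{\left(k{\left(5 \right)} \right)} - \left(20966 - 5302\right) = \left(-46 + \left(-4\right)^{4}\right) \left(154 - 151\right) 1 - \left(20966 - 5302\right) = \left(-46 + 256\right) 3 \cdot 1 - \left(20966 - 5302\right) = 210 \cdot 3 \cdot 1 - 15664 = 630 \cdot 1 - 15664 = 630 - 15664 = -15034$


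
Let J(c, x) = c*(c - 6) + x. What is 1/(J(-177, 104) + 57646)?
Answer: 1/90141 ≈ 1.1094e-5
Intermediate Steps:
J(c, x) = x + c*(-6 + c) (J(c, x) = c*(-6 + c) + x = x + c*(-6 + c))
1/(J(-177, 104) + 57646) = 1/((104 + (-177)**2 - 6*(-177)) + 57646) = 1/((104 + 31329 + 1062) + 57646) = 1/(32495 + 57646) = 1/90141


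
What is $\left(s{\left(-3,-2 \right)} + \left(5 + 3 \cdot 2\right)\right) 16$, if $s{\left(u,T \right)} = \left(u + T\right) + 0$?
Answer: $96$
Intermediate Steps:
$s{\left(u,T \right)} = T + u$ ($s{\left(u,T \right)} = \left(T + u\right) + 0 = T + u$)
$\left(s{\left(-3,-2 \right)} + \left(5 + 3 \cdot 2\right)\right) 16 = \left(\left(-2 - 3\right) + \left(5 + 3 \cdot 2\right)\right) 16 = \left(-5 + \left(5 + 6\right)\right) 16 = \left(-5 + 11\right) 16 = 6 \cdot 16 = 96$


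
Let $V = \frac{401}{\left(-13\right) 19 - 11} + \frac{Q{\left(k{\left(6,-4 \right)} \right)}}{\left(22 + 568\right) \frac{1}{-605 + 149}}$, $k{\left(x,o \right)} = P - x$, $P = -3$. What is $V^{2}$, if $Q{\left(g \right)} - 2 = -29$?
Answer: $\frac{2160761822209}{5792732100} \approx 373.01$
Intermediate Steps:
$k{\left(x,o \right)} = -3 - x$
$Q{\left(g \right)} = -27$ ($Q{\left(g \right)} = 2 - 29 = -27$)
$V = \frac{1469953}{76110}$ ($V = \frac{401}{\left(-13\right) 19 - 11} - \frac{27}{\left(22 + 568\right) \frac{1}{-605 + 149}} = \frac{401}{-247 - 11} - \frac{27}{590 \frac{1}{-456}} = \frac{401}{-258} - \frac{27}{590 \left(- \frac{1}{456}\right)} = 401 \left(- \frac{1}{258}\right) - \frac{27}{- \frac{295}{228}} = - \frac{401}{258} - - \frac{6156}{295} = - \frac{401}{258} + \frac{6156}{295} = \frac{1469953}{76110} \approx 19.314$)
$V^{2} = \left(\frac{1469953}{76110}\right)^{2} = \frac{2160761822209}{5792732100}$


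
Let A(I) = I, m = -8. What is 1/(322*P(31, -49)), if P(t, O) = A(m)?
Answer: -1/2576 ≈ -0.00038820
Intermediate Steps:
P(t, O) = -8
1/(322*P(31, -49)) = 1/(322*(-8)) = 1/(-2576) = -1/2576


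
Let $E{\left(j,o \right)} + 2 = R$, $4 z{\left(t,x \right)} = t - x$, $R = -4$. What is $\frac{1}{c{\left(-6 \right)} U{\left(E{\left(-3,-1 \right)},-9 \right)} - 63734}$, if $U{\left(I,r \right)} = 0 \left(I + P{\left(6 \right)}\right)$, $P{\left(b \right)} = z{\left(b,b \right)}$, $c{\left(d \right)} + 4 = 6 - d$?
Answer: $- \frac{1}{63734} \approx -1.569 \cdot 10^{-5}$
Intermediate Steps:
$c{\left(d \right)} = 2 - d$ ($c{\left(d \right)} = -4 - \left(-6 + d\right) = 2 - d$)
$z{\left(t,x \right)} = - \frac{x}{4} + \frac{t}{4}$ ($z{\left(t,x \right)} = \frac{t - x}{4} = - \frac{x}{4} + \frac{t}{4}$)
$P{\left(b \right)} = 0$ ($P{\left(b \right)} = - \frac{b}{4} + \frac{b}{4} = 0$)
$E{\left(j,o \right)} = -6$ ($E{\left(j,o \right)} = -2 - 4 = -6$)
$U{\left(I,r \right)} = 0$ ($U{\left(I,r \right)} = 0 \left(I + 0\right) = 0 I = 0$)
$\frac{1}{c{\left(-6 \right)} U{\left(E{\left(-3,-1 \right)},-9 \right)} - 63734} = \frac{1}{\left(2 - -6\right) 0 - 63734} = \frac{1}{\left(2 + 6\right) 0 - 63734} = \frac{1}{8 \cdot 0 - 63734} = \frac{1}{0 - 63734} = \frac{1}{-63734} = - \frac{1}{63734}$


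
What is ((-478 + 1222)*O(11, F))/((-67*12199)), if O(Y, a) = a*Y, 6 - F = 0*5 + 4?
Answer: -1488/74303 ≈ -0.020026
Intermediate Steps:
F = 2 (F = 6 - (0*5 + 4) = 6 - (0 + 4) = 6 - 1*4 = 6 - 4 = 2)
O(Y, a) = Y*a
((-478 + 1222)*O(11, F))/((-67*12199)) = ((-478 + 1222)*(11*2))/((-67*12199)) = (744*22)/(-817333) = 16368*(-1/817333) = -1488/74303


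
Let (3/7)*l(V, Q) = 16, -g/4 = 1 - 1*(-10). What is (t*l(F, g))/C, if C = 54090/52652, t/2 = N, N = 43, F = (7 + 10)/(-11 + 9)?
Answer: 253572032/81135 ≈ 3125.3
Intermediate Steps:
F = -17/2 (F = 17/(-2) = 17*(-½) = -17/2 ≈ -8.5000)
g = -44 (g = -4*(1 - 1*(-10)) = -4*(1 + 10) = -4*11 = -44)
t = 86 (t = 2*43 = 86)
l(V, Q) = 112/3 (l(V, Q) = (7/3)*16 = 112/3)
C = 27045/26326 (C = 54090*(1/52652) = 27045/26326 ≈ 1.0273)
(t*l(F, g))/C = (86*(112/3))/(27045/26326) = (9632/3)*(26326/27045) = 253572032/81135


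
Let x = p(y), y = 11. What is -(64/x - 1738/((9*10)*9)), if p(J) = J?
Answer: -16361/4455 ≈ -3.6725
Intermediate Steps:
x = 11
-(64/x - 1738/((9*10)*9)) = -(64/11 - 1738/((9*10)*9)) = -(64*(1/11) - 1738/(90*9)) = -(64/11 - 1738/810) = -(64/11 - 1738*1/810) = -(64/11 - 869/405) = -1*16361/4455 = -16361/4455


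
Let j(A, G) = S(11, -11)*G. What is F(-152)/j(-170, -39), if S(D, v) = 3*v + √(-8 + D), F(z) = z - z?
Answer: 0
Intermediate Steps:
F(z) = 0
S(D, v) = √(-8 + D) + 3*v
j(A, G) = G*(-33 + √3) (j(A, G) = (√(-8 + 11) + 3*(-11))*G = (√3 - 33)*G = (-33 + √3)*G = G*(-33 + √3))
F(-152)/j(-170, -39) = 0/((-39*(-33 + √3))) = 0/(1287 - 39*√3) = 0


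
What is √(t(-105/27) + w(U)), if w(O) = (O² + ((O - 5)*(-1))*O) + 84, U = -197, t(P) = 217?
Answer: 6*I*√19 ≈ 26.153*I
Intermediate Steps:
w(O) = 84 + O² + O*(5 - O) (w(O) = (O² + ((-5 + O)*(-1))*O) + 84 = (O² + (5 - O)*O) + 84 = (O² + O*(5 - O)) + 84 = 84 + O² + O*(5 - O))
√(t(-105/27) + w(U)) = √(217 + (84 + 5*(-197))) = √(217 + (84 - 985)) = √(217 - 901) = √(-684) = 6*I*√19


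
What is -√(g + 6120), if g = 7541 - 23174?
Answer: -3*I*√1057 ≈ -97.535*I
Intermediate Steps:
g = -15633
-√(g + 6120) = -√(-15633 + 6120) = -√(-9513) = -3*I*√1057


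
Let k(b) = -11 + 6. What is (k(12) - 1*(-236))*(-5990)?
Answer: -1383690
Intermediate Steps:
k(b) = -5
(k(12) - 1*(-236))*(-5990) = (-5 - 1*(-236))*(-5990) = (-5 + 236)*(-5990) = 231*(-5990) = -1383690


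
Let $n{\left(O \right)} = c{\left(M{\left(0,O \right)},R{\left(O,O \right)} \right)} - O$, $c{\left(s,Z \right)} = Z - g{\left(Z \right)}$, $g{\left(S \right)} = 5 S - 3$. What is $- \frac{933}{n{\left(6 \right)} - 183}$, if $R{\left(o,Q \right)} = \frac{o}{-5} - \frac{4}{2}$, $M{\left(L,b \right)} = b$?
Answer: $\frac{4665}{866} \approx 5.3868$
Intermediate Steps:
$g{\left(S \right)} = -3 + 5 S$
$R{\left(o,Q \right)} = -2 - \frac{o}{5}$ ($R{\left(o,Q \right)} = o \left(- \frac{1}{5}\right) - 2 = - \frac{o}{5} - 2 = -2 - \frac{o}{5}$)
$c{\left(s,Z \right)} = 3 - 4 Z$ ($c{\left(s,Z \right)} = Z - \left(-3 + 5 Z\right) = 3 - 4 Z$)
$n{\left(O \right)} = 11 - \frac{O}{5}$ ($n{\left(O \right)} = \left(3 - 4 \left(-2 - \frac{O}{5}\right)\right) - O = \left(3 + \left(8 + \frac{4 O}{5}\right)\right) - O = \left(11 + \frac{4 O}{5}\right) - O = 11 - \frac{O}{5}$)
$- \frac{933}{n{\left(6 \right)} - 183} = - \frac{933}{\left(11 - \frac{6}{5}\right) - 183} = - \frac{933}{\frac{49}{5} - 183} = - \frac{933}{- \frac{866}{5}} = \left(-933\right) \left(- \frac{5}{866}\right) = \frac{4665}{866}$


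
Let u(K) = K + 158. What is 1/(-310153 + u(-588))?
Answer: -1/310583 ≈ -3.2197e-6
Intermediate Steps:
u(K) = 158 + K
1/(-310153 + u(-588)) = 1/(-310153 + (158 - 588)) = 1/(-310153 - 430) = 1/(-310583) = -1/310583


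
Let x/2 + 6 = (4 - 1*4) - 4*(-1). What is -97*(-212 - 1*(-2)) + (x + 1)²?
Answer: 20379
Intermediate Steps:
x = -4 (x = -12 + 2*((4 - 1*4) - 4*(-1)) = -12 + 2*((4 - 4) + 4) = -12 + 2*(0 + 4) = -12 + 2*4 = -12 + 8 = -4)
-97*(-212 - 1*(-2)) + (x + 1)² = -97*(-212 - 1*(-2)) + (-4 + 1)² = -97*(-212 + 2) + (-3)² = -97*(-210) + 9 = 20370 + 9 = 20379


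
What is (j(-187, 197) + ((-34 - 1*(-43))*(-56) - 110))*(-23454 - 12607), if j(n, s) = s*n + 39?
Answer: 1349186254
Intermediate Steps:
j(n, s) = 39 + n*s (j(n, s) = n*s + 39 = 39 + n*s)
(j(-187, 197) + ((-34 - 1*(-43))*(-56) - 110))*(-23454 - 12607) = ((39 - 187*197) + ((-34 - 1*(-43))*(-56) - 110))*(-23454 - 12607) = ((39 - 36839) + ((-34 + 43)*(-56) - 110))*(-36061) = (-36800 + (9*(-56) - 110))*(-36061) = (-36800 + (-504 - 110))*(-36061) = (-36800 - 614)*(-36061) = -37414*(-36061) = 1349186254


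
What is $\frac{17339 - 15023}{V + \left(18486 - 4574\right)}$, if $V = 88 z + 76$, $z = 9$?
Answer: $\frac{579}{3695} \approx 0.1567$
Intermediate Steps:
$V = 868$ ($V = 88 \cdot 9 + 76 = 792 + 76 = 868$)
$\frac{17339 - 15023}{V + \left(18486 - 4574\right)} = \frac{17339 - 15023}{868 + \left(18486 - 4574\right)} = \frac{2316}{868 + 13912} = \frac{2316}{14780} = 2316 \cdot \frac{1}{14780} = \frac{579}{3695}$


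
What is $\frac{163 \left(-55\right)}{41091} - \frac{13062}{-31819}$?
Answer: $\frac{251473307}{1307474529} \approx 0.19234$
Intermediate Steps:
$\frac{163 \left(-55\right)}{41091} - \frac{13062}{-31819} = \left(-8965\right) \frac{1}{41091} - - \frac{13062}{31819} = - \frac{8965}{41091} + \frac{13062}{31819} = \frac{251473307}{1307474529}$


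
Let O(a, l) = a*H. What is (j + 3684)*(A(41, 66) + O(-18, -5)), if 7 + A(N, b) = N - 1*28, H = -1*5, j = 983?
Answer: 448032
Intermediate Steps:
H = -5
O(a, l) = -5*a (O(a, l) = a*(-5) = -5*a)
A(N, b) = -35 + N (A(N, b) = -7 + (N - 1*28) = -7 + (N - 28) = -7 + (-28 + N) = -35 + N)
(j + 3684)*(A(41, 66) + O(-18, -5)) = (983 + 3684)*((-35 + 41) - 5*(-18)) = 4667*(6 + 90) = 4667*96 = 448032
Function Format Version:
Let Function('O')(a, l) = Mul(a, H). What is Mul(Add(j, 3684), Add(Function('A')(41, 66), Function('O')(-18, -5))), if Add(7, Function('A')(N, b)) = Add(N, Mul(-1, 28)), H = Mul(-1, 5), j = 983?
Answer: 448032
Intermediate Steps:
H = -5
Function('O')(a, l) = Mul(-5, a) (Function('O')(a, l) = Mul(a, -5) = Mul(-5, a))
Function('A')(N, b) = Add(-35, N) (Function('A')(N, b) = Add(-7, Add(N, Mul(-1, 28))) = Add(-7, Add(N, -28)) = Add(-7, Add(-28, N)) = Add(-35, N))
Mul(Add(j, 3684), Add(Function('A')(41, 66), Function('O')(-18, -5))) = Mul(Add(983, 3684), Add(Add(-35, 41), Mul(-5, -18))) = Mul(4667, Add(6, 90)) = Mul(4667, 96) = 448032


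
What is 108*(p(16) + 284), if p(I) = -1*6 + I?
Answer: 31752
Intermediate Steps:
p(I) = -6 + I
108*(p(16) + 284) = 108*((-6 + 16) + 284) = 108*(10 + 284) = 108*294 = 31752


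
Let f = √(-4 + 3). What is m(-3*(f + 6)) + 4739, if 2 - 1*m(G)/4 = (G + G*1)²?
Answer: -293 - 1728*I ≈ -293.0 - 1728.0*I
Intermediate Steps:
f = I (f = √(-1) = I ≈ 1.0*I)
m(G) = 8 - 16*G² (m(G) = 8 - 4*(G + G*1)² = 8 - 4*(G + G)² = 8 - 4*4*G² = 8 - 16*G²)
m(-3*(f + 6)) + 4739 = (8 - 16*9*(I + 6)²) + 4739 = (8 - 16*9*(6 + I)²) + 4739 = (8 - 16*(-18 - 3*I)²) + 4739 = 4747 - 16*(-18 - 3*I)²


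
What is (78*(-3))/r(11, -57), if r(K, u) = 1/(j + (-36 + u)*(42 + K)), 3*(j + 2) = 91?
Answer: 1146756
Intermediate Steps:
j = 85/3 (j = -2 + (⅓)*91 = -2 + 91/3 = 85/3 ≈ 28.333)
r(K, u) = 1/(85/3 + (-36 + u)*(42 + K))
(78*(-3))/r(11, -57) = (78*(-3))/((3/(-4451 - 108*11 + 126*(-57) + 3*11*(-57)))) = -234/(3/(-4451 - 1188 - 7182 - 1881)) = -234/(3/(-14702)) = -234/(3*(-1/14702)) = -234/(-3/14702) = -234*(-14702/3) = 1146756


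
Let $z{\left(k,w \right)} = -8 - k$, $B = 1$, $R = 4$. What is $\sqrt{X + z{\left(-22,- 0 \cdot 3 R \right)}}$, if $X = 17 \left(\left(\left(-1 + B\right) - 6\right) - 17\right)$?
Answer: $i \sqrt{377} \approx 19.417 i$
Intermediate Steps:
$X = -391$ ($X = 17 \left(\left(\left(-1 + 1\right) - 6\right) - 17\right) = 17 \left(\left(0 - 6\right) - 17\right) = 17 \left(-6 - 17\right) = 17 \left(-23\right) = -391$)
$\sqrt{X + z{\left(-22,- 0 \cdot 3 R \right)}} = \sqrt{-391 - -14} = \sqrt{-391 + \left(-8 + 22\right)} = \sqrt{-391 + 14} = \sqrt{-377} = i \sqrt{377}$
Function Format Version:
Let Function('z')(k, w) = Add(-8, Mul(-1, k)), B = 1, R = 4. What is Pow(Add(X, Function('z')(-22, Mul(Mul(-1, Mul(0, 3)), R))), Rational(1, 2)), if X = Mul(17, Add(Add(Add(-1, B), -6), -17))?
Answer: Mul(I, Pow(377, Rational(1, 2))) ≈ Mul(19.417, I)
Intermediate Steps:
X = -391 (X = Mul(17, Add(Add(Add(-1, 1), -6), -17)) = Mul(17, Add(Add(0, -6), -17)) = Mul(17, Add(-6, -17)) = Mul(17, -23) = -391)
Pow(Add(X, Function('z')(-22, Mul(Mul(-1, Mul(0, 3)), R))), Rational(1, 2)) = Pow(Add(-391, Add(-8, Mul(-1, -22))), Rational(1, 2)) = Pow(Add(-391, Add(-8, 22)), Rational(1, 2)) = Pow(Add(-391, 14), Rational(1, 2)) = Pow(-377, Rational(1, 2)) = Mul(I, Pow(377, Rational(1, 2)))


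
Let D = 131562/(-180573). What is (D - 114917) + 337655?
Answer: 13406779104/60191 ≈ 2.2274e+5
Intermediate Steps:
D = -43854/60191 (D = 131562*(-1/180573) = -43854/60191 ≈ -0.72858)
(D - 114917) + 337655 = (-43854/60191 - 114917) + 337655 = -6917013001/60191 + 337655 = 13406779104/60191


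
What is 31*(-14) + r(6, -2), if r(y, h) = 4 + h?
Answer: -432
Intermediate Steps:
31*(-14) + r(6, -2) = 31*(-14) + (4 - 2) = -434 + 2 = -432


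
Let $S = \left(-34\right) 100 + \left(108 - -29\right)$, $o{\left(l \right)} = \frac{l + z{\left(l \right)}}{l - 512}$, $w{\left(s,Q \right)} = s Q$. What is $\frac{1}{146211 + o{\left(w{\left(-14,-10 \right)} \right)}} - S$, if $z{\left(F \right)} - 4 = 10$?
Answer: $\frac{88737836633}{27195169} \approx 3263.0$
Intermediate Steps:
$z{\left(F \right)} = 14$ ($z{\left(F \right)} = 4 + 10 = 14$)
$w{\left(s,Q \right)} = Q s$
$o{\left(l \right)} = \frac{14 + l}{-512 + l}$ ($o{\left(l \right)} = \frac{l + 14}{l - 512} = \frac{14 + l}{-512 + l}$)
$S = -3263$ ($S = -3400 + \left(108 + 29\right) = -3400 + 137 = -3263$)
$\frac{1}{146211 + o{\left(w{\left(-14,-10 \right)} \right)}} - S = \frac{1}{146211 + \frac{14 - -140}{-512 - -140}} - -3263 = \frac{1}{146211 + \frac{14 + 140}{-512 + 140}} + 3263 = \frac{1}{146211 + \frac{1}{-372} \cdot 154} + 3263 = \frac{1}{146211 - \frac{77}{186}} + 3263 = \frac{1}{\frac{27195169}{186}} + 3263 = \frac{186}{27195169} + 3263 = \frac{88737836633}{27195169}$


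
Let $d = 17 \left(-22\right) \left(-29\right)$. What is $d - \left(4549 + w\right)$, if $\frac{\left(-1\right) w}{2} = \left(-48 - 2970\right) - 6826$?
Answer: $-13391$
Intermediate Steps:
$w = 19688$ ($w = - 2 \left(\left(-48 - 2970\right) - 6826\right) = - 2 \left(-3018 - 6826\right) = \left(-2\right) \left(-9844\right) = 19688$)
$d = 10846$ ($d = \left(-374\right) \left(-29\right) = 10846$)
$d - \left(4549 + w\right) = 10846 - \left(4549 + 19688\right) = 10846 - 24237 = -13391$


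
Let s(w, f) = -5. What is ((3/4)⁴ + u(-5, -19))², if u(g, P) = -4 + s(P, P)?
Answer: 4941729/65536 ≈ 75.405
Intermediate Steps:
u(g, P) = -9 (u(g, P) = -4 - 5 = -9)
((3/4)⁴ + u(-5, -19))² = ((3/4)⁴ - 9)² = ((3*(¼))⁴ - 9)² = ((¾)⁴ - 9)² = (81/256 - 9)² = (-2223/256)² = 4941729/65536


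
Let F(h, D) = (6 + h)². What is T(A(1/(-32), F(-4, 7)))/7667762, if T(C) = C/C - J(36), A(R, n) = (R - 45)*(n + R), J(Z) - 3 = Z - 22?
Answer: -8/3833881 ≈ -2.0867e-6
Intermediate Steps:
J(Z) = -19 + Z (J(Z) = 3 + (Z - 22) = 3 + (-22 + Z) = -19 + Z)
A(R, n) = (-45 + R)*(R + n)
T(C) = -16 (T(C) = C/C - (-19 + 36) = 1 - 1*17 = 1 - 17 = -16)
T(A(1/(-32), F(-4, 7)))/7667762 = -16/7667762 = -16*1/7667762 = -8/3833881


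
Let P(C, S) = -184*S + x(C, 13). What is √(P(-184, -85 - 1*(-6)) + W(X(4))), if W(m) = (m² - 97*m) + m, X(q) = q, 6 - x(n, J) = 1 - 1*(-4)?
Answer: √14169 ≈ 119.03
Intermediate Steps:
x(n, J) = 1 (x(n, J) = 6 - (1 - 1*(-4)) = 6 - (1 + 4) = 6 - 1*5 = 6 - 5 = 1)
W(m) = m² - 96*m
P(C, S) = 1 - 184*S (P(C, S) = -184*S + 1 = 1 - 184*S)
√(P(-184, -85 - 1*(-6)) + W(X(4))) = √((1 - 184*(-85 - 1*(-6))) + 4*(-96 + 4)) = √((1 - 184*(-85 + 6)) + 4*(-92)) = √((1 - 184*(-79)) - 368) = √((1 + 14536) - 368) = √(14537 - 368) = √14169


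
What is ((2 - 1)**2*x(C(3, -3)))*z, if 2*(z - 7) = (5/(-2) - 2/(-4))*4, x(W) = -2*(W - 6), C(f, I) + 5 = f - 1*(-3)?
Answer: 30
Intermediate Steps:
C(f, I) = -2 + f (C(f, I) = -5 + (f - 1*(-3)) = -5 + (f + 3) = -5 + (3 + f) = -2 + f)
x(W) = 12 - 2*W (x(W) = -2*(-6 + W) = 12 - 2*W)
z = 3 (z = 7 + ((5/(-2) - 2/(-4))*4)/2 = 7 + ((5*(-1/2) - 2*(-1/4))*4)/2 = 7 + ((-5/2 + 1/2)*4)/2 = 7 + (-2*4)/2 = 7 + (1/2)*(-8) = 7 - 4 = 3)
((2 - 1)**2*x(C(3, -3)))*z = ((2 - 1)**2*(12 - 2*(-2 + 3)))*3 = (1**2*(12 - 2*1))*3 = (1*(12 - 2))*3 = (1*10)*3 = 10*3 = 30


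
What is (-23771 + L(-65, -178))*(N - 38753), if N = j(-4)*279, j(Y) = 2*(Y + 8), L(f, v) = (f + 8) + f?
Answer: 872596253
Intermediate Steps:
L(f, v) = 8 + 2*f (L(f, v) = (8 + f) + f = 8 + 2*f)
j(Y) = 16 + 2*Y (j(Y) = 2*(8 + Y) = 16 + 2*Y)
N = 2232 (N = (16 + 2*(-4))*279 = (16 - 8)*279 = 8*279 = 2232)
(-23771 + L(-65, -178))*(N - 38753) = (-23771 + (8 + 2*(-65)))*(2232 - 38753) = (-23771 + (8 - 130))*(-36521) = (-23771 - 122)*(-36521) = -23893*(-36521) = 872596253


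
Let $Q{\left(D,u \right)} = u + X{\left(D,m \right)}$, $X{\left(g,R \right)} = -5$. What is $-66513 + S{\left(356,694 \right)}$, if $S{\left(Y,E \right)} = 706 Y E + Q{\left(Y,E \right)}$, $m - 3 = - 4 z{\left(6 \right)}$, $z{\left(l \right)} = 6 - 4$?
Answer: $174361360$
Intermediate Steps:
$z{\left(l \right)} = 2$
$m = -5$ ($m = 3 - 8 = -5$)
$Q{\left(D,u \right)} = -5 + u$ ($Q{\left(D,u \right)} = u - 5 = -5 + u$)
$S{\left(Y,E \right)} = -5 + E + 706 E Y$ ($S{\left(Y,E \right)} = 706 Y E + \left(-5 + E\right) = 706 E Y + \left(-5 + E\right) = -5 + E + 706 E Y$)
$-66513 + S{\left(356,694 \right)} = -66513 + \left(-5 + 694 + 706 \cdot 694 \cdot 356\right) = -66513 + \left(-5 + 694 + 174427184\right) = -66513 + 174427873 = 174361360$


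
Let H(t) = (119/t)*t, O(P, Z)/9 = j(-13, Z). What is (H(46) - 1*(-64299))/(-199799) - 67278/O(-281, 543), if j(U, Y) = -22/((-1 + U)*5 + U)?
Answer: -185950859315/6593367 ≈ -28203.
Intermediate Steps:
j(U, Y) = -22/(-5 + 6*U) (j(U, Y) = -22/((-5 + 5*U) + U) = -22/(-5 + 6*U))
O(P, Z) = 198/83 (O(P, Z) = 9*(-22/(-5 + 6*(-13))) = 9*(-22/(-5 - 78)) = 9*(-22/(-83)) = 9*(-22*(-1/83)) = 9*(22/83) = 198/83)
H(t) = 119
(H(46) - 1*(-64299))/(-199799) - 67278/O(-281, 543) = (119 - 1*(-64299))/(-199799) - 67278/198/83 = (119 + 64299)*(-1/199799) - 67278*83/198 = 64418*(-1/199799) - 930679/33 = -64418/199799 - 930679/33 = -185950859315/6593367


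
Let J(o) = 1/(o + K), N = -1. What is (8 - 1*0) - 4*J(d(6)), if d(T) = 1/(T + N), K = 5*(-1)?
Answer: 53/6 ≈ 8.8333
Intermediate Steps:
K = -5
d(T) = 1/(-1 + T) (d(T) = 1/(T - 1) = 1/(-1 + T))
J(o) = 1/(-5 + o) (J(o) = 1/(o - 5) = 1/(-5 + o))
(8 - 1*0) - 4*J(d(6)) = (8 - 1*0) - 4/(-5 + 1/(-1 + 6)) = (8 + 0) - 4/(-5 + 1/5) = 8 - 4/(-5 + 1/5) = 8 - 4/(-24/5) = 8 - 4*(-5/24) = 8 + 5/6 = 53/6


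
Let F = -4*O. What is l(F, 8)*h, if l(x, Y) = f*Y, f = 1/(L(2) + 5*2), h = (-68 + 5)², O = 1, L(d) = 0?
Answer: 15876/5 ≈ 3175.2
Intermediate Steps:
h = 3969 (h = (-63)² = 3969)
f = ⅒ (f = 1/(0 + 5*2) = 1/(0 + 10) = 1/10 = ⅒ ≈ 0.10000)
F = -4 (F = -4*1 = -4)
l(x, Y) = Y/10
l(F, 8)*h = ((⅒)*8)*3969 = (⅘)*3969 = 15876/5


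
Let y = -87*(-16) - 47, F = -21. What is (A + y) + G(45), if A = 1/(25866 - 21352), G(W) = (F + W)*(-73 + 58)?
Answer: 4446291/4514 ≈ 985.00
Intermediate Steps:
G(W) = 315 - 15*W (G(W) = (-21 + W)*(-73 + 58) = (-21 + W)*(-15) = 315 - 15*W)
A = 1/4514 ≈ 0.00022153
y = 1345 (y = 1392 - 47 = 1345)
(A + y) + G(45) = (1/4514 + 1345) + (315 - 15*45) = 6071331/4514 + (315 - 675) = 6071331/4514 - 360 = 4446291/4514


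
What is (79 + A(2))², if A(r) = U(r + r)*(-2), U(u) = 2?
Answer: 5625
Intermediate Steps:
A(r) = -4 (A(r) = 2*(-2) = -4)
(79 + A(2))² = (79 - 4)² = 75² = 5625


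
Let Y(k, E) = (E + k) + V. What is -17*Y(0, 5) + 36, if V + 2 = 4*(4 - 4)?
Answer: -15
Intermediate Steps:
V = -2 (V = -2 + 4*(4 - 4) = -2 + 4*0 = -2 + 0 = -2)
Y(k, E) = -2 + E + k (Y(k, E) = (E + k) - 2 = -2 + E + k)
-17*Y(0, 5) + 36 = -17*(-2 + 5 + 0) + 36 = -17*3 + 36 = -51 + 36 = -15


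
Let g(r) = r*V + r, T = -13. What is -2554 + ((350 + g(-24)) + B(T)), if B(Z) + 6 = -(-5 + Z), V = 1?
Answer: -2240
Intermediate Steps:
B(Z) = -1 - Z (B(Z) = -6 - (-5 + Z) = -6 + (5 - Z) = -1 - Z)
g(r) = 2*r (g(r) = r*1 + r = r + r = 2*r)
-2554 + ((350 + g(-24)) + B(T)) = -2554 + ((350 + 2*(-24)) + (-1 - 1*(-13))) = -2554 + ((350 - 48) + (-1 + 13)) = -2554 + (302 + 12) = -2554 + 314 = -2240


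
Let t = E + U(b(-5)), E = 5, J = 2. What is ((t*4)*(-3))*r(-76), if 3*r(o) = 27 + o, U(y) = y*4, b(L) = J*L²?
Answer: 40180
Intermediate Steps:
b(L) = 2*L²
U(y) = 4*y
t = 205 (t = 5 + 4*(2*(-5)²) = 5 + 4*(2*25) = 5 + 4*50 = 5 + 200 = 205)
r(o) = 9 + o/3 (r(o) = (27 + o)/3 = 9 + o/3)
((t*4)*(-3))*r(-76) = ((205*4)*(-3))*(9 + (⅓)*(-76)) = (820*(-3))*(9 - 76/3) = -2460*(-49/3) = 40180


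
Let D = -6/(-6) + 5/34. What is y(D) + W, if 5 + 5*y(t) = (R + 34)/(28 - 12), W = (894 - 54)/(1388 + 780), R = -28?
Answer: -5827/10840 ≈ -0.53755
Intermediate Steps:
D = 39/34 (D = -6*(-⅙) + 5*(1/34) = 1 + 5/34 = 39/34 ≈ 1.1471)
W = 105/271 (W = 840/2168 = 840*(1/2168) = 105/271 ≈ 0.38745)
y(t) = -37/40 (y(t) = -1 + ((-28 + 34)/(28 - 12))/5 = -1 + (6/16)/5 = -1 + (6*(1/16))/5 = -1 + (⅕)*(3/8) = -1 + 3/40 = -37/40)
y(D) + W = -37/40 + 105/271 = -5827/10840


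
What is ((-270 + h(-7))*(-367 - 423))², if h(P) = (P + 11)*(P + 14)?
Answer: 36549792400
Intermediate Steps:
h(P) = (11 + P)*(14 + P)
((-270 + h(-7))*(-367 - 423))² = ((-270 + (154 + (-7)² + 25*(-7)))*(-367 - 423))² = ((-270 + (154 + 49 - 175))*(-790))² = ((-270 + 28)*(-790))² = (-242*(-790))² = 191180² = 36549792400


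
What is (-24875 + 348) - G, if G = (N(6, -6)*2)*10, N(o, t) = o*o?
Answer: -25247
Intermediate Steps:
N(o, t) = o**2
G = 720 (G = (6**2*2)*10 = (36*2)*10 = 72*10 = 720)
(-24875 + 348) - G = (-24875 + 348) - 1*720 = -24527 - 720 = -25247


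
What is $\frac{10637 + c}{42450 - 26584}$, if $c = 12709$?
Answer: $\frac{11673}{7933} \approx 1.4714$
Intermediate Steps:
$\frac{10637 + c}{42450 - 26584} = \frac{10637 + 12709}{42450 - 26584} = \frac{23346}{15866} = 23346 \cdot \frac{1}{15866} = \frac{11673}{7933}$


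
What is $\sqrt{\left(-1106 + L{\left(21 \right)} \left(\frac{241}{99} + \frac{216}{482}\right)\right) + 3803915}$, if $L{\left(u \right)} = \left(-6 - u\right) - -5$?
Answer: $\frac{5 \sqrt{79512215887}}{723} \approx 1950.1$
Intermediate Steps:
$L{\left(u \right)} = -1 - u$ ($L{\left(u \right)} = \left(-6 - u\right) + 5 = -1 - u$)
$\sqrt{\left(-1106 + L{\left(21 \right)} \left(\frac{241}{99} + \frac{216}{482}\right)\right) + 3803915} = \sqrt{\left(-1106 + \left(-1 - 21\right) \left(\frac{241}{99} + \frac{216}{482}\right)\right) + 3803915} = \sqrt{\left(-1106 + \left(-1 - 21\right) \left(241 \cdot \frac{1}{99} + 216 \cdot \frac{1}{482}\right)\right) + 3803915} = \sqrt{\left(-1106 - 22 \left(\frac{241}{99} + \frac{108}{241}\right)\right) + 3803915} = \sqrt{\left(-1106 - \frac{137546}{2169}\right) + 3803915} = \sqrt{- \frac{2536460}{2169} + 3803915} = \sqrt{\frac{8248155175}{2169}} = \frac{5 \sqrt{79512215887}}{723}$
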